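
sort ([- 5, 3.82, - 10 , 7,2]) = [ - 10, - 5, 2,3.82,7]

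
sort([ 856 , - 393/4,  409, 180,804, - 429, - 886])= [ - 886, - 429, - 393/4, 180,409, 804 , 856] 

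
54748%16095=6463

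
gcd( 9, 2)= 1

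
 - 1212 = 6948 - 8160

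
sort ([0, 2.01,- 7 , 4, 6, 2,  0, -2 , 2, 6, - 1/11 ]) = [ - 7, - 2, - 1/11,0, 0,2, 2,2.01, 4, 6,6]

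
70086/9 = 7787 + 1/3 =7787.33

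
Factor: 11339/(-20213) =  - 23^1*41^( - 1)  =  -23/41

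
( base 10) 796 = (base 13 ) 493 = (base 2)1100011100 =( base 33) o4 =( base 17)2CE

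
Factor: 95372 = 2^2*113^1*211^1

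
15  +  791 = 806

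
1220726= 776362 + 444364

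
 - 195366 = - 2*97683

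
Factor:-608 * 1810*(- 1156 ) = 1272154880 = 2^8*5^1* 17^2 * 19^1*181^1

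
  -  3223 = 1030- 4253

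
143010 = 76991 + 66019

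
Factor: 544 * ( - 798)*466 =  - 202296192 = - 2^7*3^1*7^1*17^1 * 19^1*233^1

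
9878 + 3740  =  13618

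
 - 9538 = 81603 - 91141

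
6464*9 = 58176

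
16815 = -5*(-3363)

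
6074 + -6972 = - 898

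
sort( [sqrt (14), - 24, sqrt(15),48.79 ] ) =[ - 24, sqrt (14), sqrt( 15 ), 48.79 ]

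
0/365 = 0 = 0.00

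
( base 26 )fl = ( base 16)19B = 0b110011011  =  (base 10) 411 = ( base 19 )12C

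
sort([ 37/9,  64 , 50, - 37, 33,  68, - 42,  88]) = [-42 , - 37,37/9,33,  50, 64 , 68 , 88]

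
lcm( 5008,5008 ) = 5008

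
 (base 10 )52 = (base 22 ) 28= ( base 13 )40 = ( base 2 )110100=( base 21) 2A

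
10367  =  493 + 9874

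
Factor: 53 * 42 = 2226 = 2^1*3^1*7^1*53^1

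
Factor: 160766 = 2^1* 31^1*2593^1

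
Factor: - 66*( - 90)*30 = 2^3*3^4 * 5^2*11^1 = 178200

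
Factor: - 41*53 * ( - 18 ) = 39114 = 2^1*3^2*41^1 * 53^1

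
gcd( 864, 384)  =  96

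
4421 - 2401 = 2020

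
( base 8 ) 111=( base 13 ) 58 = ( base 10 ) 73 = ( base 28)2h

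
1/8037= 1/8037  =  0.00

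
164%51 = 11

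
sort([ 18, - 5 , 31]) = [-5, 18, 31]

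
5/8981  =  5/8981 = 0.00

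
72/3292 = 18/823=0.02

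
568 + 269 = 837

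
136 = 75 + 61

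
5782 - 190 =5592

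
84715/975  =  86 + 173/195 = 86.89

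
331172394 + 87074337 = 418246731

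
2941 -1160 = 1781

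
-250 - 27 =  - 277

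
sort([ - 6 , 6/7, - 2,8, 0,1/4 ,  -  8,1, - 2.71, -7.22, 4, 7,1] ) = [ - 8, - 7.22,  -  6, - 2.71,-2, 0, 1/4,  6/7, 1, 1, 4, 7,8]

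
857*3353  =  2873521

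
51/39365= 51/39365 = 0.00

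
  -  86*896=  - 77056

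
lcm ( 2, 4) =4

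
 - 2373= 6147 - 8520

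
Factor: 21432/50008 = 3/7= 3^1* 7^( - 1 )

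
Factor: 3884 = 2^2*971^1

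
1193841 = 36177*33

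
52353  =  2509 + 49844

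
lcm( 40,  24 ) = 120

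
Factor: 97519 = 113^1 * 863^1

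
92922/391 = 5466/23 = 237.65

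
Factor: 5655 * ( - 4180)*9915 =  - 2^2*3^2*5^3 * 11^1 * 13^1 *19^1*29^1*661^1 = - 234369778500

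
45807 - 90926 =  - 45119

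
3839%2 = 1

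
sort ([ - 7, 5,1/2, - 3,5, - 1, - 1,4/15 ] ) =[  -  7,- 3, - 1, - 1, 4/15,  1/2, 5, 5]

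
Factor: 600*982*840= 2^7*3^2*5^3*7^1*491^1 = 494928000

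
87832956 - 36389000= 51443956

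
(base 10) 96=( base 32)30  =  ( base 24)40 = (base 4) 1200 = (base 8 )140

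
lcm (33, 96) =1056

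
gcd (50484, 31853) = 601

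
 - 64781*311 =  - 20146891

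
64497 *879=56692863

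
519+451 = 970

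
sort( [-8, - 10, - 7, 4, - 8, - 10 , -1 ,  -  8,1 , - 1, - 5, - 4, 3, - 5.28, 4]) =[ - 10, - 10, -8, - 8, - 8,  -  7, - 5.28,- 5, - 4,- 1, -1, 1,  3,4,4 ] 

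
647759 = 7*92537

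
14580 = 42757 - 28177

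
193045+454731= 647776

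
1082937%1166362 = 1082937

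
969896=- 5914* (-164 )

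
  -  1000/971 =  - 2 + 942/971  =  - 1.03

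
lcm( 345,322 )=4830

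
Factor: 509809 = 47^1*10847^1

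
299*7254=2168946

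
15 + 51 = 66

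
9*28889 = 260001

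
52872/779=67 + 679/779 = 67.87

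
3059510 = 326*9385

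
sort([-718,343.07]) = [-718, 343.07]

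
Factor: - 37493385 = -3^1 * 5^1 * 601^1 * 4159^1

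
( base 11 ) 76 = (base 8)123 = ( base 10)83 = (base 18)4b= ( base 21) 3k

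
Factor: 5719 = 7^1*19^1*43^1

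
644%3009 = 644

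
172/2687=172/2687  =  0.06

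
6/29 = 6/29 =0.21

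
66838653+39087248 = 105925901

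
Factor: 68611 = 68611^1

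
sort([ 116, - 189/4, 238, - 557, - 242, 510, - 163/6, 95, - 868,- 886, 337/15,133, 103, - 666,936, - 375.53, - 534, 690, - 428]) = [ - 886, - 868,- 666 , - 557, - 534 , - 428, - 375.53, - 242, - 189/4, - 163/6, 337/15, 95,103, 116, 133, 238,510, 690, 936 ] 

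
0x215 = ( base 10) 533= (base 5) 4113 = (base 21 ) 148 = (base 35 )f8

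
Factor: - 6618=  - 2^1*3^1*1103^1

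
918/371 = 918/371=2.47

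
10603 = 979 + 9624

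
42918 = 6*7153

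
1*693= 693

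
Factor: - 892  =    -  2^2*223^1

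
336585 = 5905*57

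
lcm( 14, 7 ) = 14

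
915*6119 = 5598885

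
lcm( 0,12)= 0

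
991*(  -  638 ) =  - 632258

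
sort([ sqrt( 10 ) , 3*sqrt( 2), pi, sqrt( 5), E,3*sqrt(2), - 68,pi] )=[ - 68, sqrt ( 5), E, pi, pi, sqrt ( 10),3*sqrt( 2), 3*sqrt(2 )] 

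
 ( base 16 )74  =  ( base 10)116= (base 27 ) 48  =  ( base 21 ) 5B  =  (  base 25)4G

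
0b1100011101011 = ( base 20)fij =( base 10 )6379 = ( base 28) 83N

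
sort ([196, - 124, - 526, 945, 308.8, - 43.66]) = [ -526, - 124,-43.66, 196, 308.8,945] 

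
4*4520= 18080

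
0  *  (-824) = 0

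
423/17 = 423/17= 24.88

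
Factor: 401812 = 2^2 * 17^1 *19^1*311^1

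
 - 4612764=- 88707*52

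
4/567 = 4/567 = 0.01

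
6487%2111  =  154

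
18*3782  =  68076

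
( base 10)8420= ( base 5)232140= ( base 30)9AK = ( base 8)20344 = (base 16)20E4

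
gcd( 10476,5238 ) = 5238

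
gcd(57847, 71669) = 1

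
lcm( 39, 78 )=78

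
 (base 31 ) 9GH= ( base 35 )7GR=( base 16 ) 23ca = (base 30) a5c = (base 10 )9162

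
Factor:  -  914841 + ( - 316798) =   -  757^1 * 1627^1 = - 1231639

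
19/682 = 19/682 = 0.03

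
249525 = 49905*5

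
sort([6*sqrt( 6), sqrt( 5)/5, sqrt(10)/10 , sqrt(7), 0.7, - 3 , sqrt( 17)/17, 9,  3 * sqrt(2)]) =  [ - 3,sqrt(17 )/17,  sqrt (10 ) /10,sqrt( 5) /5,0.7 , sqrt(7 ),3*sqrt(2), 9 , 6*sqrt( 6) ] 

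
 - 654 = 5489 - 6143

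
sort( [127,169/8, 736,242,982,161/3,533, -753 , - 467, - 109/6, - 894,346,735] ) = [-894, - 753, - 467 , - 109/6, 169/8,161/3,127, 242, 346  ,  533,735, 736,982 ] 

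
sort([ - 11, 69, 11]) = [ - 11,  11, 69 ] 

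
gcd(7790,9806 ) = 2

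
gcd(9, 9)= 9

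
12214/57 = 12214/57 = 214.28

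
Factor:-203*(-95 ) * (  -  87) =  - 3^1*5^1*7^1 * 19^1* 29^2 = -1677795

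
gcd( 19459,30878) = 1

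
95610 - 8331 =87279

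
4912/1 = 4912 = 4912.00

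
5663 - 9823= - 4160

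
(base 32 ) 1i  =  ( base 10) 50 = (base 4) 302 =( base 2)110010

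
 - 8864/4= - 2216 = - 2216.00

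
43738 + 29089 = 72827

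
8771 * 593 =5201203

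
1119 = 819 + 300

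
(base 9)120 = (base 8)143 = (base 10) 99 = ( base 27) 3I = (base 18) 59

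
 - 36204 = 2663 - 38867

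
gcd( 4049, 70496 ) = 1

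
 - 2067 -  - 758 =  - 1309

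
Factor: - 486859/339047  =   - 31^( - 1 ) * 191^1*2549^1 * 10937^( - 1) 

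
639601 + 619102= 1258703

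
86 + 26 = 112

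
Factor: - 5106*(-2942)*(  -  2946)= - 44254375992 =- 2^3*3^2*23^1*37^1*491^1*1471^1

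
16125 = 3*5375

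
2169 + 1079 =3248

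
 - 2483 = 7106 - 9589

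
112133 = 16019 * 7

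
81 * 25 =2025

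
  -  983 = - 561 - 422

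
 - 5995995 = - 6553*915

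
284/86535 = 284/86535 = 0.00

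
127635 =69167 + 58468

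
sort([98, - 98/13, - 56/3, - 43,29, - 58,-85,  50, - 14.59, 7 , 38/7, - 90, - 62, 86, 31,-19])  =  [ - 90, - 85, - 62, - 58, - 43,-19, - 56/3,-14.59, - 98/13, 38/7,7,  29, 31,50,86, 98] 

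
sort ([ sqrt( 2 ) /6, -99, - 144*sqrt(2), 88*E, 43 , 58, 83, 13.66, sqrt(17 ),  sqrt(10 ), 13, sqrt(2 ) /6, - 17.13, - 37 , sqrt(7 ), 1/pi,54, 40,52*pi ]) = [  -  144 * sqrt( 2), - 99, - 37, - 17.13, sqrt( 2 )/6,  sqrt (2 ) /6, 1/pi, sqrt( 7), sqrt( 10 ),sqrt(17 ),13, 13.66 , 40, 43, 54, 58 , 83,52*pi , 88*E]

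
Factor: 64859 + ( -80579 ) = -15720 = - 2^3 *3^1*5^1*131^1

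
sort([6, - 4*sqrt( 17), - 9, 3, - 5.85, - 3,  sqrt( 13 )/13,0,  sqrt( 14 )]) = [ - 4*sqrt(17 ), - 9,  -  5.85, - 3, 0 , sqrt( 13 ) /13, 3, sqrt( 14),6 ]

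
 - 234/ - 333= 26/37=0.70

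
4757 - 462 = 4295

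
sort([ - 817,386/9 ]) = [ - 817,386/9 ]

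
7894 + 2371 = 10265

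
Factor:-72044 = -2^2*7^1*31^1*83^1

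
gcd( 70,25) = 5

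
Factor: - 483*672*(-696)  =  2^8*3^3*7^2 * 23^1*29^1 = 225904896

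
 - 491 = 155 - 646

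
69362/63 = 69362/63 = 1100.98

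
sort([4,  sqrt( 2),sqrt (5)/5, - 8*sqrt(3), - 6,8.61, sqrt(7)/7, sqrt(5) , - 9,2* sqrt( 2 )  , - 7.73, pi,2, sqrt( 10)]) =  [-8*sqrt(3 ), - 9 , - 7.73, - 6, sqrt( 7)/7,sqrt(5 )/5,sqrt( 2), 2, sqrt( 5 ),2*sqrt(2 ),pi,  sqrt( 10),4,8.61]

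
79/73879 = 79/73879 = 0.00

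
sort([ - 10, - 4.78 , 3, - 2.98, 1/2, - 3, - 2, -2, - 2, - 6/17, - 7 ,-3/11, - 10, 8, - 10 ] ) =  [ - 10, - 10, - 10, - 7, - 4.78 , - 3,-2.98, - 2,-2 , - 2, - 6/17 ,-3/11,  1/2,3, 8 ] 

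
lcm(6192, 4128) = 12384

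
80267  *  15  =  1204005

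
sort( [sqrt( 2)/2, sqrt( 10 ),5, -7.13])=[ - 7.13,sqrt(2)/2,sqrt( 10 ), 5]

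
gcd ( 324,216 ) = 108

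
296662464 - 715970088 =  - 419307624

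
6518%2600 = 1318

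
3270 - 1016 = 2254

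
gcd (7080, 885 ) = 885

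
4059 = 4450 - 391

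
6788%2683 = 1422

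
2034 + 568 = 2602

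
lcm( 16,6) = 48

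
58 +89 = 147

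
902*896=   808192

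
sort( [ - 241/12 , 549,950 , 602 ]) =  [-241/12,549, 602,950]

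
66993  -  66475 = 518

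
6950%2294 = 68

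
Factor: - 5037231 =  - 3^1 * 1679077^1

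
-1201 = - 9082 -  - 7881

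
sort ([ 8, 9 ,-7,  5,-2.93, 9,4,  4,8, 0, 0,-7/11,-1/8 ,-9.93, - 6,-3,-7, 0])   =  [-9.93 ,-7,  -  7, - 6,-3, - 2.93, - 7/11,-1/8,0, 0 , 0, 4 , 4 , 5,  8,8,9 , 9]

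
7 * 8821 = 61747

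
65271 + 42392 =107663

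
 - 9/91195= - 1 + 91186/91195 = - 0.00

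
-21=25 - 46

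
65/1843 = 65/1843 =0.04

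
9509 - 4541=4968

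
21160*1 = 21160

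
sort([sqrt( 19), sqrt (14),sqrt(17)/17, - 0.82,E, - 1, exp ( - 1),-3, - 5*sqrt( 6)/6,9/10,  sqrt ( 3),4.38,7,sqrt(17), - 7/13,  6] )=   [ - 3, - 5*sqrt(6)/6, - 1, - 0.82, - 7/13,sqrt( 17)/17,exp( - 1 ),9/10,sqrt ( 3 ), E,sqrt( 14 ),sqrt( 17 ),sqrt(19 ), 4.38,6,7] 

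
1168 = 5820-4652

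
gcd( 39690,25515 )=2835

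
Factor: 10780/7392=2^(-3 )*3^ ( - 1 )*5^1*7^1 = 35/24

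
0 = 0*15258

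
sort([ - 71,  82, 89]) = [-71, 82 , 89 ] 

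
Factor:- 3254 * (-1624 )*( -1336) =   -  2^7 * 7^1* 29^1  *  167^1*1627^1 = -7060086656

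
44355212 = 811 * 54692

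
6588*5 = 32940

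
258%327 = 258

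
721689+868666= 1590355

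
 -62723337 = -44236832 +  - 18486505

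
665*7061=4695565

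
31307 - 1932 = 29375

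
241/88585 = 241/88585 = 0.00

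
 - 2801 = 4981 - 7782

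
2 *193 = 386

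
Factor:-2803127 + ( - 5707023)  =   - 8510150= - 2^1 * 5^2*11^1*15473^1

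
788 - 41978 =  - 41190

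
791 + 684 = 1475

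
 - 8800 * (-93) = 818400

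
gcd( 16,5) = 1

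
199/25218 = 199/25218 =0.01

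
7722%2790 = 2142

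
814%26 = 8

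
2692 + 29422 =32114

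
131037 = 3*43679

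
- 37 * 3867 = -143079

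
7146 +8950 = 16096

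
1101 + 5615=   6716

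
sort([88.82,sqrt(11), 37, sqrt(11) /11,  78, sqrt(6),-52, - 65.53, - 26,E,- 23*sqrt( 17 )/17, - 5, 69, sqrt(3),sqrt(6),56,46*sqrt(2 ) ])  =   [ - 65.53, - 52, - 26, -23 * sqrt(17)/17, - 5, sqrt( 11)/11, sqrt(3)  ,  sqrt(6),sqrt( 6),E,sqrt(11 ),  37, 56,46*sqrt( 2 ), 69,  78, 88.82 ]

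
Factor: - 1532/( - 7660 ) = 5^ ( - 1) = 1/5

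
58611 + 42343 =100954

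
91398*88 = 8043024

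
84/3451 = 12/493 = 0.02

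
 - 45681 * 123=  - 5618763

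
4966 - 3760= 1206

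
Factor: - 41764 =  - 2^2*53^1*197^1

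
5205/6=867+ 1/2  =  867.50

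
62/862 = 31/431   =  0.07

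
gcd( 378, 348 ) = 6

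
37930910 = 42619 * 890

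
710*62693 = 44512030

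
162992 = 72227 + 90765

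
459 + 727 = 1186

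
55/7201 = 55/7201 = 0.01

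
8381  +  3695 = 12076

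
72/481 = 72/481 = 0.15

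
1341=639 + 702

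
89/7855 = 89/7855 = 0.01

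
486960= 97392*5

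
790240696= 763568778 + 26671918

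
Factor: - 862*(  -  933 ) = 2^1*3^1* 311^1*431^1 = 804246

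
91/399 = 13/57 = 0.23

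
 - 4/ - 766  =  2/383 = 0.01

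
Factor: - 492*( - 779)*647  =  247974396 = 2^2*3^1*19^1*41^2*647^1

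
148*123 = 18204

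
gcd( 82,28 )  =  2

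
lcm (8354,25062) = 25062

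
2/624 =1/312 = 0.00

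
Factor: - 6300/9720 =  - 35/54= - 2^( - 1)*3^(-3 )*5^1*7^1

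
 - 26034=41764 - 67798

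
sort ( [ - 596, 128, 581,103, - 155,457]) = [-596, - 155 , 103 , 128, 457 , 581] 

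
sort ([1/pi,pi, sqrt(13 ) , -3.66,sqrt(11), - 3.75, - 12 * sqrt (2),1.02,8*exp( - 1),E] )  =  [ - 12*sqrt(2), - 3.75,-3.66, 1/pi,  1.02,E,8  *exp(-1), pi,sqrt(11 ),sqrt( 13) ] 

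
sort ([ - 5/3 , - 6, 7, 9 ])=[  -  6, - 5/3,  7, 9]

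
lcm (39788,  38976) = 1909824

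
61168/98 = 30584/49 = 624.16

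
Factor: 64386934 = 2^1*19^1*1694393^1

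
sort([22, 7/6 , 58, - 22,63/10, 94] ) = [ - 22, 7/6,63/10 , 22,58,94]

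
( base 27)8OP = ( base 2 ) 1100101101001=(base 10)6505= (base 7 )24652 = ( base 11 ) 4984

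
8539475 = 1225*6971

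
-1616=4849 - 6465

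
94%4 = 2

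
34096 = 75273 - 41177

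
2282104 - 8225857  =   - 5943753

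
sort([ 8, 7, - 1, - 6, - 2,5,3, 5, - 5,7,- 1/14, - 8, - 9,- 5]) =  [-9, - 8,-6, - 5, - 5 ,-2, - 1,-1/14, 3,  5,5 , 7,7,8 ]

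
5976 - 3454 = 2522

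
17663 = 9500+8163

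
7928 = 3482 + 4446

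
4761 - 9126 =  - 4365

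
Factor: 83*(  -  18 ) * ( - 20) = 29880 = 2^3 * 3^2*5^1*83^1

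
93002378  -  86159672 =6842706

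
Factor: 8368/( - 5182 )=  - 4184/2591=- 2^3*523^1*2591^( - 1)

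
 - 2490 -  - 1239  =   - 1251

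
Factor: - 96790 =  - 2^1* 5^1*9679^1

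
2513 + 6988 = 9501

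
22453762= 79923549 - 57469787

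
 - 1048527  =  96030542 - 97079069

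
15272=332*46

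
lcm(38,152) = 152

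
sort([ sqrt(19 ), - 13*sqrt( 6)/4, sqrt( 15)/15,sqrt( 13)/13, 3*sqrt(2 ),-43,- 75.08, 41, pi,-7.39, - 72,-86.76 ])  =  [ - 86.76 ,- 75.08,  -  72, - 43,-13*sqrt(6)/4, - 7.39,sqrt(15)/15,sqrt(13 )/13  ,  pi, 3*sqrt(2), sqrt ( 19), 41]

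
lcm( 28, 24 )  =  168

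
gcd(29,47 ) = 1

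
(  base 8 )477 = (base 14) 18B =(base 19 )gf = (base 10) 319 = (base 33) 9M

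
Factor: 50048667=3^2*23^1*241781^1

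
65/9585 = 13/1917 =0.01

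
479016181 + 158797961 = 637814142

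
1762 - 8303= -6541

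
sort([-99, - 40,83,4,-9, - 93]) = [ -99, - 93,-40, -9 , 4, 83]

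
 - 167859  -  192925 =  - 360784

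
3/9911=3/9911 = 0.00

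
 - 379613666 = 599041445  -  978655111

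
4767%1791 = 1185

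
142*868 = 123256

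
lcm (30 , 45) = 90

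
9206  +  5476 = 14682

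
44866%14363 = 1777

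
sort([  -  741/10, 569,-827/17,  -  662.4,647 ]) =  [ - 662.4,-741/10,- 827/17, 569,647]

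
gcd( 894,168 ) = 6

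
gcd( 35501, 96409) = 1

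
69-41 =28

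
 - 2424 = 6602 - 9026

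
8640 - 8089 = 551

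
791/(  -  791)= - 1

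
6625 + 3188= 9813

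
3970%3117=853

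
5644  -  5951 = - 307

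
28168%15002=13166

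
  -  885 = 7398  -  8283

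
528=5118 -4590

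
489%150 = 39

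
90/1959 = 30/653 = 0.05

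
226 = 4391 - 4165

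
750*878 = 658500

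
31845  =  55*579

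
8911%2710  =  781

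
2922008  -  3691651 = -769643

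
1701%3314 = 1701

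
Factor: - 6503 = -7^1*929^1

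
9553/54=9553/54 = 176.91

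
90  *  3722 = 334980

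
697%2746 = 697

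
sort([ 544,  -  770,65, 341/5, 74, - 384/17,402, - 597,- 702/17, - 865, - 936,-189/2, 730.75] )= [ - 936, - 865  , - 770 , - 597, - 189/2, - 702/17, - 384/17,  65,  341/5,74,402 , 544,730.75]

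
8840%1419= 326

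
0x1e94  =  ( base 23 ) EI8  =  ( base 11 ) 5977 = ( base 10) 7828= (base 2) 1111010010100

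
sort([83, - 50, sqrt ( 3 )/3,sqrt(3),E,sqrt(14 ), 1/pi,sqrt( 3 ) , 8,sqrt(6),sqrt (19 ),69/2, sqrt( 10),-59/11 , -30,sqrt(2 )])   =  [  -  50 , - 30, - 59/11,1/pi,sqrt ( 3)/3,sqrt ( 2),  sqrt( 3) , sqrt( 3),sqrt( 6),E,sqrt( 10), sqrt( 14), sqrt( 19 ),  8,69/2, 83 ]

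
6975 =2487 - -4488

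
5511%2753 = 5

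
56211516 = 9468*5937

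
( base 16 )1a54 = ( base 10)6740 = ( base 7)25436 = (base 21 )F5K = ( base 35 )5HK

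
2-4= - 2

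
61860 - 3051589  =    -  2989729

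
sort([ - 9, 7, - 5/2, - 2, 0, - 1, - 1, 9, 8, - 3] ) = [ - 9, - 3, - 5/2, - 2, - 1, - 1,0,7,  8, 9]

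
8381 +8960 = 17341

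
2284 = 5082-2798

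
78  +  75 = 153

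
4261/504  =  8 + 229/504 = 8.45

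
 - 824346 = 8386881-9211227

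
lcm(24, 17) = 408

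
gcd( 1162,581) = 581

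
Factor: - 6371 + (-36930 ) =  - 43301=- 19^1*43^1*  53^1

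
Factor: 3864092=2^2* 23^1*97^1*433^1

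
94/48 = 47/24 = 1.96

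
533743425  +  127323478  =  661066903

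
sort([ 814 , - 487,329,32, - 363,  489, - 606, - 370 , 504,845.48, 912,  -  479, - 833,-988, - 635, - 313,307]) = [ - 988, - 833, - 635, - 606,- 487, - 479, - 370, - 363, - 313,32,307, 329 , 489,504,  814,845.48,912]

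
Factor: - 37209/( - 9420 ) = 2^(  -  2 ) * 5^( - 1) * 79^1 = 79/20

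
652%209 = 25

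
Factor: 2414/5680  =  2^( - 3)*5^( - 1 )*17^1 = 17/40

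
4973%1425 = 698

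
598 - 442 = 156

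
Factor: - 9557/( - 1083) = 503/57 =3^(-1)* 19^( - 1)*503^1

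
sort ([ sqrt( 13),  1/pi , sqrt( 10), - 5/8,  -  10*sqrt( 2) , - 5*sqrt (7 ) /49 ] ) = [ - 10*sqrt(2) ,-5/8 ,-5*sqrt(7)/49 , 1/pi,  sqrt (10), sqrt( 13 ) ] 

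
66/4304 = 33/2152= 0.02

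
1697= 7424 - 5727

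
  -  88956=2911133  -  3000089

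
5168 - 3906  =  1262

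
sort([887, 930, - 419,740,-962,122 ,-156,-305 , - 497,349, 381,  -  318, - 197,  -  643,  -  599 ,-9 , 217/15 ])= [ - 962,-643,  -  599,  -  497, - 419, - 318,-305,-197,-156,-9, 217/15,122,349, 381,740,887,930]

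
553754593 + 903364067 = 1457118660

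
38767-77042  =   - 38275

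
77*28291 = 2178407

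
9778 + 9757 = 19535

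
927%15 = 12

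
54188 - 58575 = -4387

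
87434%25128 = 12050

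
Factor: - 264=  - 2^3*3^1*11^1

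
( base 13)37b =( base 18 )1ff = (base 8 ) 1141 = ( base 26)nb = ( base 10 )609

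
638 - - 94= 732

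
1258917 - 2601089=-1342172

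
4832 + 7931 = 12763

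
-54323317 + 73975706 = 19652389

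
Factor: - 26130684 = -2^2*3^1 *47^1* 107^1*433^1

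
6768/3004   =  1692/751 = 2.25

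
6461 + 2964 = 9425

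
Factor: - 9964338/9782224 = -2^(-3)*3^1*611389^( -1) *1660723^1 = -4982169/4891112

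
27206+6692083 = 6719289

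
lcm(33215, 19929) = 99645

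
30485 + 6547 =37032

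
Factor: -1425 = -3^1*5^2 * 19^1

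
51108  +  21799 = 72907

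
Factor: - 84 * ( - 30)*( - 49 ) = -2^3*3^2*5^1*7^3= - 123480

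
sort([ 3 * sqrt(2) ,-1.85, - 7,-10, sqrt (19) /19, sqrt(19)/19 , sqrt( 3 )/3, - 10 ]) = [ - 10, - 10, - 7, - 1.85 , sqrt ( 19) /19, sqrt(19 )/19,  sqrt( 3 ) /3, 3*sqrt(2) ] 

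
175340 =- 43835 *( - 4)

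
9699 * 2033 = 19718067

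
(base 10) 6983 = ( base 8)15507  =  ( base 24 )c2n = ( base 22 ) e99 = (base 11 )5279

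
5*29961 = 149805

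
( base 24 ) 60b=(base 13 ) 1769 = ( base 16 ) d8b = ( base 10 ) 3467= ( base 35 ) 2T2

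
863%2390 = 863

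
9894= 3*3298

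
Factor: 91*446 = 40586= 2^1*7^1*13^1  *  223^1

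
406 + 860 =1266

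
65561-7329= 58232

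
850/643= 1 + 207/643 = 1.32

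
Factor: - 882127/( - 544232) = 2^(-3) * 13^( - 1 )*173^1*5099^1*5233^( - 1)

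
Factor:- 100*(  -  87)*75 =652500 = 2^2*3^2 *5^4*29^1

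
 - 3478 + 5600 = 2122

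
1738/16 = 869/8=108.62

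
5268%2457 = 354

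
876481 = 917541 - 41060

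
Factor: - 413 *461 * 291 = -55404363=- 3^1* 7^1*59^1*97^1*461^1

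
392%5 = 2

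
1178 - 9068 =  - 7890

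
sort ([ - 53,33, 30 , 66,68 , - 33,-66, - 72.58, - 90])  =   [ - 90, - 72.58,-66, - 53, - 33,30,33,66,68] 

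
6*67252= 403512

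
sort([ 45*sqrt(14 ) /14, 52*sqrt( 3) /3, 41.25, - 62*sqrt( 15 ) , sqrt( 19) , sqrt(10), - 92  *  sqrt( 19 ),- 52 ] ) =[ - 92*sqrt( 19), - 62*sqrt( 15), - 52, sqrt( 10 ),sqrt(19),45*sqrt( 14 )/14,52 * sqrt( 3)/3,  41.25]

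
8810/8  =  1101 + 1/4= 1101.25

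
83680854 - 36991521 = 46689333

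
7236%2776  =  1684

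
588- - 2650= 3238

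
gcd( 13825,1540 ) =35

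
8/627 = 8/627 = 0.01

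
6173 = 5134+1039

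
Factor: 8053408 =2^5*11^1*137^1*167^1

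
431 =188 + 243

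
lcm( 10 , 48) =240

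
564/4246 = 282/2123 =0.13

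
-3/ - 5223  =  1/1741= 0.00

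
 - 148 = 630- 778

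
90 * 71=6390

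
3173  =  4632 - 1459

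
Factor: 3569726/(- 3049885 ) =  - 2^1* 5^(-1 ) * 17^( - 1)* 29^1 * 53^ ( - 1 )*677^( - 1)*61547^1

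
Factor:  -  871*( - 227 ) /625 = 197717/625 =5^( - 4 )* 13^1*67^1 * 227^1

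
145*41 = 5945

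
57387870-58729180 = -1341310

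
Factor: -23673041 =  - 7^1*257^1*13159^1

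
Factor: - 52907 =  - 191^1*277^1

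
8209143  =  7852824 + 356319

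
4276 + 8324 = 12600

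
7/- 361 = -1 + 354/361= - 0.02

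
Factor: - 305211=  - 3^1*101737^1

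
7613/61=7613/61 = 124.80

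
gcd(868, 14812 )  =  28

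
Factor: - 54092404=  - 2^2*601^1 *22501^1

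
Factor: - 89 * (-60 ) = 5340 = 2^2 *3^1*5^1 *89^1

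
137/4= 137/4 = 34.25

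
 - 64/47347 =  - 64/47347 = -0.00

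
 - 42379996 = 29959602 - 72339598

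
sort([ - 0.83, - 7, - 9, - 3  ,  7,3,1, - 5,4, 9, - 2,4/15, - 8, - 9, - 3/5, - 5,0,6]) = [ - 9, - 9, - 8, - 7, - 5, - 5, - 3, - 2,  -  0.83, - 3/5,0, 4/15, 1,  3, 4,6, 7,  9]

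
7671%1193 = 513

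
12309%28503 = 12309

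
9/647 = 9/647 = 0.01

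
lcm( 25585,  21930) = 153510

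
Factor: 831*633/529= 3^2 *23^( - 2 )*211^1 * 277^1 = 526023/529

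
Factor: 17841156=2^2*3^1*269^1*5527^1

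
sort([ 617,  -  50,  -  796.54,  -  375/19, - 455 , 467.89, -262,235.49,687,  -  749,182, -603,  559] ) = [  -  796.54, - 749,-603,  -  455, - 262, - 50, - 375/19, 182 , 235.49, 467.89, 559,617, 687] 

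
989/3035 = 989/3035=0.33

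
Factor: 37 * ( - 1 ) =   -  37 = - 37^1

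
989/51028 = 989/51028=0.02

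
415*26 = 10790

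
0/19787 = 0 = 0.00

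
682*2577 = 1757514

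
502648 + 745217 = 1247865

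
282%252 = 30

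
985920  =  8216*120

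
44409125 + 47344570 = 91753695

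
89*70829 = 6303781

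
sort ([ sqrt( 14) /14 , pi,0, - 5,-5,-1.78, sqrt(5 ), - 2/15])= [ - 5, - 5, - 1.78, - 2/15, 0, sqrt( 14 ) /14,sqrt( 5), pi] 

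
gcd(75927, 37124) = 1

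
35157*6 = 210942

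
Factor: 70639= 70639^1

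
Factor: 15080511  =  3^1*5026837^1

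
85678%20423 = 3986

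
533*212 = 112996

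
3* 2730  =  8190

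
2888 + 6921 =9809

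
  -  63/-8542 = 63/8542 = 0.01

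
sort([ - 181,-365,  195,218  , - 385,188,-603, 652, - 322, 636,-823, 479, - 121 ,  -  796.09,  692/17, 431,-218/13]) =[-823 ,  -  796.09,- 603, - 385,- 365, - 322, - 181, - 121, - 218/13,  692/17, 188, 195, 218, 431,  479,  636, 652]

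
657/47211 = 219/15737 = 0.01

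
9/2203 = 9/2203 = 0.00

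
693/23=693/23 = 30.13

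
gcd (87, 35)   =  1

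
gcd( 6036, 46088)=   4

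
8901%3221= 2459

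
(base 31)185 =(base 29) 1CP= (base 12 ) 852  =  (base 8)2276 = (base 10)1214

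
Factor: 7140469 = 7^1*313^1*3259^1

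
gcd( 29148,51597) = 21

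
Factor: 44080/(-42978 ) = -40/39 = - 2^3*3^( - 1 )  *5^1*13^( - 1 ) 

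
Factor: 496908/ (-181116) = -3^(- 1)*13^(-1)*107^1 = - 107/39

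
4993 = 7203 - 2210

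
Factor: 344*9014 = 3100816 = 2^4*43^1*4507^1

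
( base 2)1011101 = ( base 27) 3c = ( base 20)4D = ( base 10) 93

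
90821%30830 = 29161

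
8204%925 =804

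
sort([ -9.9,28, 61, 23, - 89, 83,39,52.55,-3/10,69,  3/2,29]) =[ - 89, - 9.9,-3/10,3/2,  23,  28,  29, 39,52.55,  61 , 69, 83] 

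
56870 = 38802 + 18068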